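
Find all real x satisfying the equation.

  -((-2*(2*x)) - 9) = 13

Step 1. [-((-2*(2*x)) - 9) = 13] flip signs both sides ⇒ neg: (-2*(2*x)) - 9 = -13.
Step 2. [(-2*(2*x)) - 9 = -13] add 9: x sits inside (… - 9) ⇒ sub: -2*(2*x) = -4.
Step 3. [-2*(2*x) = -4] leading coefficient -2: divide by -2. So div: 2*x = 2.
Step 4. [2*x = 2] 2·(inner) — divide through by 2. So div: x = 1.

Answer: x ∈ {1}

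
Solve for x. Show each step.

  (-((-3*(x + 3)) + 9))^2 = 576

Step 1. [(-((-3*(x + 3)) + 9))^2 = 576] LHS squared, RHS 576 ≥ 0: apply √ (±). So sqrt: -((-3*(x + 3)) + 9) = 24 or -24.
Step 2. [-((-3*(x + 3)) + 9) = 24 or -24] leading − — multiply by −1, so neg: (-3*(x + 3)) + 9 = -24 or 24.
Step 3. [(-3*(x + 3)) + 9 = -24 or 24] peel the +9: subtract 9 from each side ⇒ sub: -3*(x + 3) = -33 or 15.
Step 4. [-3*(x + 3) = -33 or 15] -3·(inner) — divide through by -3 ⇒ div: x + 3 = 11 or -5.
Step 5. [x + 3 = 11 or -5] subtract 3: x sits inside (… + 3), so sub: x = 8 or -8.

Answer: x ∈ {-8, 8}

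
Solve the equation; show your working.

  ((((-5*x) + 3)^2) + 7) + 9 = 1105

Step 1. [((((-5*x) + 3)^2) + 7) + 9 = 1105] subtract 9: x sits inside (… + 9). So sub: (((-5*x) + 3)^2) + 7 = 1096.
Step 2. [(((-5*x) + 3)^2) + 7 = 1096] +7 is outermost — subtract 7 both sides. So sub: ((-5*x) + 3)^2 = 1089.
Step 3. [((-5*x) + 3)^2 = 1089] √ both sides: 1089 ≥ 0 gives two branches. So sqrt: (-5*x) + 3 = 33 or -33.
Step 4. [(-5*x) + 3 = 33 or -33] the outer +3 inverts by subtracting 3, so sub: -5*x = 30 or -36.
Step 5. [-5*x = 30 or -36] divide by the outer -5. So div: x = -6 or 36/5.

Answer: x ∈ {-6, 36/5}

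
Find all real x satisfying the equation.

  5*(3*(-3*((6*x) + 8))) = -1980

Step 1. [5*(3*(-3*((6*x) + 8))) = -1980] LHS = 5·(…); ÷5 both sides ⇒ div: 3*(-3*((6*x) + 8)) = -396.
Step 2. [3*(-3*((6*x) + 8)) = -396] leading coefficient 3: divide by 3. So div: -3*((6*x) + 8) = -132.
Step 3. [-3*((6*x) + 8) = -132] -3·(inner) — divide through by -3. So div: (6*x) + 8 = 44.
Step 4. [(6*x) + 8 = 44] +8 is outermost — subtract 8 both sides ⇒ sub: 6*x = 36.
Step 5. [6*x = 36] leading coefficient 6: divide by 6 ⇒ div: x = 6.

Answer: x ∈ {6}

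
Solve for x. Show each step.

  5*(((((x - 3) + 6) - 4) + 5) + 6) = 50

Step 1. [5*(((((x - 3) + 6) - 4) + 5) + 6) = 50] 5 out front; divide by 5, so div: ((((x - 3) + 6) - 4) + 5) + 6 = 10.
Step 2. [((((x - 3) + 6) - 4) + 5) + 6 = 10] 6 comes off first (subtract 6), so sub: (((x - 3) + 6) - 4) + 5 = 4.
Step 3. [(((x - 3) + 6) - 4) + 5 = 4] 5 comes off first (subtract 5) ⇒ sub: ((x - 3) + 6) - 4 = -1.
Step 4. [((x - 3) + 6) - 4 = -1] the outer -4 inverts by adding 4 ⇒ sub: (x - 3) + 6 = 3.
Step 5. [(x - 3) + 6 = 3] +6 is outermost — subtract 6 both sides, so sub: x - 3 = -3.
Step 6. [x - 3 = -3] peel the -3: add 3 from each side, so sub: x = 0.

Answer: x ∈ {0}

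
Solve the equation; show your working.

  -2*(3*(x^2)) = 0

Step 1. [-2*(3*(x^2)) = 0] -2 out front; divide by -2 ⇒ div: 3*(x^2) = 0.
Step 2. [3*(x^2) = 0] leading coefficient 3: divide by 3 ⇒ div: x^2 = 0.
Step 3. [x^2 = 0] LHS squared, RHS 0 ≥ 0: apply √ (±), so sqrt: x = 0.

Answer: x ∈ {0}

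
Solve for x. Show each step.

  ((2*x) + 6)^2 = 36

Step 1. [((2*x) + 6)^2 = 36] √ both sides: 36 ≥ 0 gives two branches. So sqrt: (2*x) + 6 = 6 or -6.
Step 2. [(2*x) + 6 = 6 or -6] the outer +6 inverts by subtracting 6, so sub: 2*x = 0 or -12.
Step 3. [2*x = 0 or -12] 2 out front; divide by 2, so div: x = 0 or -6.

Answer: x ∈ {-6, 0}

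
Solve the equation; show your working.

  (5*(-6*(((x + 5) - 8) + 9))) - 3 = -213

Step 1. [(5*(-6*(((x + 5) - 8) + 9))) - 3 = -213] add 3: x sits inside (… - 3), so sub: 5*(-6*(((x + 5) - 8) + 9)) = -210.
Step 2. [5*(-6*(((x + 5) - 8) + 9)) = -210] 5·(inner) — divide through by 5. So div: -6*(((x + 5) - 8) + 9) = -42.
Step 3. [-6*(((x + 5) - 8) + 9) = -42] divide by the outer -6. So div: ((x + 5) - 8) + 9 = 7.
Step 4. [((x + 5) - 8) + 9 = 7] 9 comes off first (subtract 9), so sub: (x + 5) - 8 = -2.
Step 5. [(x + 5) - 8 = -2] add 8: x sits inside (… - 8), so sub: x + 5 = 6.
Step 6. [x + 5 = 6] the outer +5 inverts by subtracting 5, so sub: x = 1.

Answer: x ∈ {1}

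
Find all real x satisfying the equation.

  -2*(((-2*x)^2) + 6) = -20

Step 1. [-2*(((-2*x)^2) + 6) = -20] divide by the outer -2. So div: ((-2*x)^2) + 6 = 10.
Step 2. [((-2*x)^2) + 6 = 10] +6 is outermost — subtract 6 both sides ⇒ sub: (-2*x)^2 = 4.
Step 3. [(-2*x)^2 = 4] √ both sides: 4 ≥ 0 gives two branches, so sqrt: -2*x = 2 or -2.
Step 4. [-2*x = 2 or -2] LHS = -2·(…); ÷-2 both sides. So div: x = -1 or 1.

Answer: x ∈ {-1, 1}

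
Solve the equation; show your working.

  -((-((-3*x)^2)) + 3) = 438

Step 1. [-((-((-3*x)^2)) + 3) = 438] flip signs both sides, so neg: (-((-3*x)^2)) + 3 = -438.
Step 2. [(-((-3*x)^2)) + 3 = -438] subtract 3: x sits inside (… + 3), so sub: -((-3*x)^2) = -441.
Step 3. [-((-3*x)^2) = -441] LHS negated; negate both sides. So neg: (-3*x)^2 = 441.
Step 4. [(-3*x)^2 = 441] 441 ≥ 0, LHS is (·)² — take ±√, so sqrt: -3*x = 21 or -21.
Step 5. [-3*x = 21 or -21] divide by the outer -3. So div: x = -7 or 7.

Answer: x ∈ {-7, 7}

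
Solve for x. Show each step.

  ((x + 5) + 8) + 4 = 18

Step 1. [((x + 5) + 8) + 4 = 18] +4 is outermost — subtract 4 both sides ⇒ sub: (x + 5) + 8 = 14.
Step 2. [(x + 5) + 8 = 14] peel the +8: subtract 8 from each side ⇒ sub: x + 5 = 6.
Step 3. [x + 5 = 6] the outer +5 inverts by subtracting 5. So sub: x = 1.

Answer: x ∈ {1}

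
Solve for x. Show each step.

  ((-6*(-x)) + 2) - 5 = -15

Step 1. [((-6*(-x)) + 2) - 5 = -15] add 5: x sits inside (… - 5), so sub: (-6*(-x)) + 2 = -10.
Step 2. [(-6*(-x)) + 2 = -10] subtract 2: x sits inside (… + 2), so sub: -6*(-x) = -12.
Step 3. [-6*(-x) = -12] divide by the outer -6 ⇒ div: -x = 2.
Step 4. [-x = 2] LHS negated; negate both sides, so neg: x = -2.

Answer: x ∈ {-2}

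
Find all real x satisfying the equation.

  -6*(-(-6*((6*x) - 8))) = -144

Step 1. [-6*(-(-6*((6*x) - 8))) = -144] -6 out front; divide by -6, so div: -(-6*((6*x) - 8)) = 24.
Step 2. [-(-6*((6*x) - 8)) = 24] leading − — multiply by −1 ⇒ neg: -6*((6*x) - 8) = -24.
Step 3. [-6*((6*x) - 8) = -24] LHS = -6·(…); ÷-6 both sides, so div: (6*x) - 8 = 4.
Step 4. [(6*x) - 8 = 4] the outer -8 inverts by adding 8, so sub: 6*x = 12.
Step 5. [6*x = 12] leading coefficient 6: divide by 6. So div: x = 2.

Answer: x ∈ {2}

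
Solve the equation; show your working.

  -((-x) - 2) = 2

Step 1. [-((-x) - 2) = 2] flip signs both sides. So neg: (-x) - 2 = -2.
Step 2. [(-x) - 2 = -2] 2 comes off first (add 2). So sub: -x = 0.
Step 3. [-x = 0] leading − — multiply by −1 ⇒ neg: x = 0.

Answer: x ∈ {0}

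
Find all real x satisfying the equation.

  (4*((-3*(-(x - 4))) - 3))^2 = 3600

Step 1. [(4*((-3*(-(x - 4))) - 3))^2 = 3600] √ both sides: 3600 ≥ 0 gives two branches, so sqrt: 4*((-3*(-(x - 4))) - 3) = 60 or -60.
Step 2. [4*((-3*(-(x - 4))) - 3) = 60 or -60] LHS = 4·(…); ÷4 both sides. So div: (-3*(-(x - 4))) - 3 = 15 or -15.
Step 3. [(-3*(-(x - 4))) - 3 = 15 or -15] -3 is outermost — add 3 both sides. So sub: -3*(-(x - 4)) = 18 or -12.
Step 4. [-3*(-(x - 4)) = 18 or -12] divide by the outer -3. So div: -(x - 4) = -6 or 4.
Step 5. [-(x - 4) = -6 or 4] LHS negated; negate both sides, so neg: x - 4 = 6 or -4.
Step 6. [x - 4 = 6 or -4] the outer -4 inverts by adding 4 ⇒ sub: x = 10 or 0.

Answer: x ∈ {0, 10}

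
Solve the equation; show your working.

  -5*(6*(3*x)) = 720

Step 1. [-5*(6*(3*x)) = 720] LHS = -5·(…); ÷-5 both sides ⇒ div: 6*(3*x) = -144.
Step 2. [6*(3*x) = -144] leading coefficient 6: divide by 6, so div: 3*x = -24.
Step 3. [3*x = -24] divide by the outer 3 ⇒ div: x = -8.

Answer: x ∈ {-8}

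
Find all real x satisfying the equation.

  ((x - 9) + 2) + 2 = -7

Step 1. [((x - 9) + 2) + 2 = -7] subtract 2: x sits inside (… + 2), so sub: (x - 9) + 2 = -9.
Step 2. [(x - 9) + 2 = -9] peel the +2: subtract 2 from each side, so sub: x - 9 = -11.
Step 3. [x - 9 = -11] add 9: x sits inside (… - 9), so sub: x = -2.

Answer: x ∈ {-2}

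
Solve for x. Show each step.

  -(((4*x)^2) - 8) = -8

Step 1. [-(((4*x)^2) - 8) = -8] flip signs both sides ⇒ neg: ((4*x)^2) - 8 = 8.
Step 2. [((4*x)^2) - 8 = 8] peel the -8: add 8 from each side. So sub: (4*x)^2 = 16.
Step 3. [(4*x)^2 = 16] 16 ≥ 0, LHS is (·)² — take ±√, so sqrt: 4*x = 4 or -4.
Step 4. [4*x = 4 or -4] 4·(inner) — divide through by 4 ⇒ div: x = 1 or -1.

Answer: x ∈ {-1, 1}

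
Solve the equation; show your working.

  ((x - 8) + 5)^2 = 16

Step 1. [((x - 8) + 5)^2 = 16] 16 ≥ 0, LHS is (·)² — take ±√. So sqrt: (x - 8) + 5 = 4 or -4.
Step 2. [(x - 8) + 5 = 4 or -4] +5 is outermost — subtract 5 both sides. So sub: x - 8 = -1 or -9.
Step 3. [x - 8 = -1 or -9] add 8: x sits inside (… - 8). So sub: x = 7 or -1.

Answer: x ∈ {-1, 7}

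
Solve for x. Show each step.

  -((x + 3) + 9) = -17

Step 1. [-((x + 3) + 9) = -17] leading − — multiply by −1 ⇒ neg: (x + 3) + 9 = 17.
Step 2. [(x + 3) + 9 = 17] 9 comes off first (subtract 9). So sub: x + 3 = 8.
Step 3. [x + 3 = 8] 3 comes off first (subtract 3) ⇒ sub: x = 5.

Answer: x ∈ {5}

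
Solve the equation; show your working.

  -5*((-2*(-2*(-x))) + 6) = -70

Step 1. [-5*((-2*(-2*(-x))) + 6) = -70] LHS = -5·(…); ÷-5 both sides, so div: (-2*(-2*(-x))) + 6 = 14.
Step 2. [(-2*(-2*(-x))) + 6 = 14] +6 is outermost — subtract 6 both sides. So sub: -2*(-2*(-x)) = 8.
Step 3. [-2*(-2*(-x)) = 8] leading coefficient -2: divide by -2, so div: -2*(-x) = -4.
Step 4. [-2*(-x) = -4] divide by the outer -2, so div: -x = 2.
Step 5. [-x = 2] LHS negated; negate both sides ⇒ neg: x = -2.

Answer: x ∈ {-2}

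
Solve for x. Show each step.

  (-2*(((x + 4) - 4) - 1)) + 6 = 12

Step 1. [(-2*(((x + 4) - 4) - 1)) + 6 = 12] -2 | LHS and -2 | 12: pull -2 out ⇒ factor: (((x + 4) - 4) - 1) - 3 = -6.
Step 2. [(((x + 4) - 4) - 1) - 3 = -6] 3 comes off first (add 3), so sub: ((x + 4) - 4) - 1 = -3.
Step 3. [((x + 4) - 4) - 1 = -3] peel the -1: add 1 from each side, so sub: (x + 4) - 4 = -2.
Step 4. [(x + 4) - 4 = -2] the outer -4 inverts by adding 4. So sub: x + 4 = 2.
Step 5. [x + 4 = 2] 4 comes off first (subtract 4) ⇒ sub: x = -2.

Answer: x ∈ {-2}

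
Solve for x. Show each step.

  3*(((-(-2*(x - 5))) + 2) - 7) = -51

Step 1. [3*(((-(-2*(x - 5))) + 2) - 7) = -51] divide by the outer 3 ⇒ div: ((-(-2*(x - 5))) + 2) - 7 = -17.
Step 2. [((-(-2*(x - 5))) + 2) - 7 = -17] the outer -7 inverts by adding 7, so sub: (-(-2*(x - 5))) + 2 = -10.
Step 3. [(-(-2*(x - 5))) + 2 = -10] 2 comes off first (subtract 2) ⇒ sub: -(-2*(x - 5)) = -12.
Step 4. [-(-2*(x - 5)) = -12] LHS negated; negate both sides. So neg: -2*(x - 5) = 12.
Step 5. [-2*(x - 5) = 12] -2·(inner) — divide through by -2 ⇒ div: x - 5 = -6.
Step 6. [x - 5 = -6] the outer -5 inverts by adding 5. So sub: x = -1.

Answer: x ∈ {-1}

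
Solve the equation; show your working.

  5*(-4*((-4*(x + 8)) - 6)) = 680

Step 1. [5*(-4*((-4*(x + 8)) - 6)) = 680] divide by the outer 5 ⇒ div: -4*((-4*(x + 8)) - 6) = 136.
Step 2. [-4*((-4*(x + 8)) - 6) = 136] divide by the outer -4, so div: (-4*(x + 8)) - 6 = -34.
Step 3. [(-4*(x + 8)) - 6 = -34] peel the -6: add 6 from each side ⇒ sub: -4*(x + 8) = -28.
Step 4. [-4*(x + 8) = -28] divide by the outer -4, so div: x + 8 = 7.
Step 5. [x + 8 = 7] subtract 8: x sits inside (… + 8) ⇒ sub: x = -1.

Answer: x ∈ {-1}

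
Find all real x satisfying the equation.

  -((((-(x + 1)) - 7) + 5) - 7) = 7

Step 1. [-((((-(x + 1)) - 7) + 5) - 7) = 7] flip signs both sides ⇒ neg: (((-(x + 1)) - 7) + 5) - 7 = -7.
Step 2. [(((-(x + 1)) - 7) + 5) - 7 = -7] the outer -7 inverts by adding 7 ⇒ sub: ((-(x + 1)) - 7) + 5 = 0.
Step 3. [((-(x + 1)) - 7) + 5 = 0] peel the +5: subtract 5 from each side ⇒ sub: (-(x + 1)) - 7 = -5.
Step 4. [(-(x + 1)) - 7 = -5] 7 comes off first (add 7) ⇒ sub: -(x + 1) = 2.
Step 5. [-(x + 1) = 2] LHS negated; negate both sides ⇒ neg: x + 1 = -2.
Step 6. [x + 1 = -2] +1 is outermost — subtract 1 both sides. So sub: x = -3.

Answer: x ∈ {-3}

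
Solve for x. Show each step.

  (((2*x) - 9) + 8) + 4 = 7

Step 1. [(((2*x) - 9) + 8) + 4 = 7] 4 comes off first (subtract 4). So sub: ((2*x) - 9) + 8 = 3.
Step 2. [((2*x) - 9) + 8 = 3] peel the +8: subtract 8 from each side ⇒ sub: (2*x) - 9 = -5.
Step 3. [(2*x) - 9 = -5] 9 comes off first (add 9). So sub: 2*x = 4.
Step 4. [2*x = 4] 2·(inner) — divide through by 2. So div: x = 2.

Answer: x ∈ {2}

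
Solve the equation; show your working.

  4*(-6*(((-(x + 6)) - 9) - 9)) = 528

Step 1. [4*(-6*(((-(x + 6)) - 9) - 9)) = 528] 4·(inner) — divide through by 4. So div: -6*(((-(x + 6)) - 9) - 9) = 132.
Step 2. [-6*(((-(x + 6)) - 9) - 9) = 132] leading coefficient -6: divide by -6. So div: ((-(x + 6)) - 9) - 9 = -22.
Step 3. [((-(x + 6)) - 9) - 9 = -22] the outer -9 inverts by adding 9. So sub: (-(x + 6)) - 9 = -13.
Step 4. [(-(x + 6)) - 9 = -13] 9 comes off first (add 9). So sub: -(x + 6) = -4.
Step 5. [-(x + 6) = -4] leading − — multiply by −1. So neg: x + 6 = 4.
Step 6. [x + 6 = 4] subtract 6: x sits inside (… + 6). So sub: x = -2.

Answer: x ∈ {-2}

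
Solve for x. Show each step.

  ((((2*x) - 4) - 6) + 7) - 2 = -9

Step 1. [((((2*x) - 4) - 6) + 7) - 2 = -9] 2 comes off first (add 2) ⇒ sub: (((2*x) - 4) - 6) + 7 = -7.
Step 2. [(((2*x) - 4) - 6) + 7 = -7] the outer +7 inverts by subtracting 7, so sub: ((2*x) - 4) - 6 = -14.
Step 3. [((2*x) - 4) - 6 = -14] 6 comes off first (add 6). So sub: (2*x) - 4 = -8.
Step 4. [(2*x) - 4 = -8] common factor 2 (LHS and -8) — divide through, so factor: x - 2 = -4.
Step 5. [x - 2 = -4] -2 is outermost — add 2 both sides. So sub: x = -2.

Answer: x ∈ {-2}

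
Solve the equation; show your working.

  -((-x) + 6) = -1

Step 1. [-((-x) + 6) = -1] leading − — multiply by −1 ⇒ neg: (-x) + 6 = 1.
Step 2. [(-x) + 6 = 1] the outer +6 inverts by subtracting 6, so sub: -x = -5.
Step 3. [-x = -5] LHS negated; negate both sides. So neg: x = 5.

Answer: x ∈ {5}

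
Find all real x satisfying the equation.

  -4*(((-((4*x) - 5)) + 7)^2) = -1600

Step 1. [-4*(((-((4*x) - 5)) + 7)^2) = -1600] LHS = -4·(…); ÷-4 both sides, so div: ((-((4*x) - 5)) + 7)^2 = 400.
Step 2. [((-((4*x) - 5)) + 7)^2 = 400] LHS squared, RHS 400 ≥ 0: apply √ (±), so sqrt: (-((4*x) - 5)) + 7 = 20 or -20.
Step 3. [(-((4*x) - 5)) + 7 = 20 or -20] +7 is outermost — subtract 7 both sides ⇒ sub: -((4*x) - 5) = 13 or -27.
Step 4. [-((4*x) - 5) = 13 or -27] flip signs both sides. So neg: (4*x) - 5 = -13 or 27.
Step 5. [(4*x) - 5 = -13 or 27] peel the -5: add 5 from each side, so sub: 4*x = -8 or 32.
Step 6. [4*x = -8 or 32] 4·(inner) — divide through by 4. So div: x = -2 or 8.

Answer: x ∈ {-2, 8}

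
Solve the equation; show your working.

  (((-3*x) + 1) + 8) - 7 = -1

Step 1. [(((-3*x) + 1) + 8) - 7 = -1] the outer -7 inverts by adding 7, so sub: ((-3*x) + 1) + 8 = 6.
Step 2. [((-3*x) + 1) + 8 = 6] 8 comes off first (subtract 8). So sub: (-3*x) + 1 = -2.
Step 3. [(-3*x) + 1 = -2] subtract 1: x sits inside (… + 1). So sub: -3*x = -3.
Step 4. [-3*x = -3] LHS = -3·(…); ÷-3 both sides. So div: x = 1.

Answer: x ∈ {1}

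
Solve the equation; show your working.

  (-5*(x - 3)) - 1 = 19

Step 1. [(-5*(x - 3)) - 1 = 19] -1 is outermost — add 1 both sides ⇒ sub: -5*(x - 3) = 20.
Step 2. [-5*(x - 3) = 20] leading coefficient -5: divide by -5, so div: x - 3 = -4.
Step 3. [x - 3 = -4] peel the -3: add 3 from each side ⇒ sub: x = -1.

Answer: x ∈ {-1}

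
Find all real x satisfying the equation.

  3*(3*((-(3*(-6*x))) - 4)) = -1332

Step 1. [3*(3*((-(3*(-6*x))) - 4)) = -1332] LHS = 3·(…); ÷3 both sides, so div: 3*((-(3*(-6*x))) - 4) = -444.
Step 2. [3*((-(3*(-6*x))) - 4) = -444] LHS = 3·(…); ÷3 both sides, so div: (-(3*(-6*x))) - 4 = -148.
Step 3. [(-(3*(-6*x))) - 4 = -148] the outer -4 inverts by adding 4, so sub: -(3*(-6*x)) = -144.
Step 4. [-(3*(-6*x)) = -144] LHS negated; negate both sides ⇒ neg: 3*(-6*x) = 144.
Step 5. [3*(-6*x) = 144] LHS = 3·(…); ÷3 both sides. So div: -6*x = 48.
Step 6. [-6*x = 48] leading coefficient -6: divide by -6 ⇒ div: x = -8.

Answer: x ∈ {-8}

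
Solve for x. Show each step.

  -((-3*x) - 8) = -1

Step 1. [-((-3*x) - 8) = -1] flip signs both sides, so neg: (-3*x) - 8 = 1.
Step 2. [(-3*x) - 8 = 1] 8 comes off first (add 8), so sub: -3*x = 9.
Step 3. [-3*x = 9] LHS = -3·(…); ÷-3 both sides, so div: x = -3.

Answer: x ∈ {-3}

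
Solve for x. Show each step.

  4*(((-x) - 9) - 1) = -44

Step 1. [4*(((-x) - 9) - 1) = -44] divide by the outer 4, so div: ((-x) - 9) - 1 = -11.
Step 2. [((-x) - 9) - 1 = -11] -1 is outermost — add 1 both sides, so sub: (-x) - 9 = -10.
Step 3. [(-x) - 9 = -10] the outer -9 inverts by adding 9 ⇒ sub: -x = -1.
Step 4. [-x = -1] flip signs both sides ⇒ neg: x = 1.

Answer: x ∈ {1}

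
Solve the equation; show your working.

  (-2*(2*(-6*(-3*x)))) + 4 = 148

Step 1. [(-2*(2*(-6*(-3*x)))) + 4 = 148] -2 divides every term; factor it out. So factor: (2*(-6*(-3*x))) - 2 = -74.
Step 2. [(2*(-6*(-3*x))) - 2 = -74] common factor 2 (LHS and -74) — divide through, so factor: (-6*(-3*x)) - 1 = -37.
Step 3. [(-6*(-3*x)) - 1 = -37] peel the -1: add 1 from each side. So sub: -6*(-3*x) = -36.
Step 4. [-6*(-3*x) = -36] divide by the outer -6, so div: -3*x = 6.
Step 5. [-3*x = 6] divide by the outer -3, so div: x = -2.

Answer: x ∈ {-2}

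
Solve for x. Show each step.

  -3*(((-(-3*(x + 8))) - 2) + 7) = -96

Step 1. [-3*(((-(-3*(x + 8))) - 2) + 7) = -96] leading coefficient -3: divide by -3. So div: ((-(-3*(x + 8))) - 2) + 7 = 32.
Step 2. [((-(-3*(x + 8))) - 2) + 7 = 32] the outer +7 inverts by subtracting 7. So sub: (-(-3*(x + 8))) - 2 = 25.
Step 3. [(-(-3*(x + 8))) - 2 = 25] -2 is outermost — add 2 both sides ⇒ sub: -(-3*(x + 8)) = 27.
Step 4. [-(-3*(x + 8)) = 27] LHS negated; negate both sides. So neg: -3*(x + 8) = -27.
Step 5. [-3*(x + 8) = -27] -3 out front; divide by -3, so div: x + 8 = 9.
Step 6. [x + 8 = 9] peel the +8: subtract 8 from each side. So sub: x = 1.

Answer: x ∈ {1}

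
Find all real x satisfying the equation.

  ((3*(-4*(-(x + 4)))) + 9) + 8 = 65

Step 1. [((3*(-4*(-(x + 4)))) + 9) + 8 = 65] the outer +8 inverts by subtracting 8. So sub: (3*(-4*(-(x + 4)))) + 9 = 57.
Step 2. [(3*(-4*(-(x + 4)))) + 9 = 57] 3 divides every term; factor it out ⇒ factor: (-4*(-(x + 4))) + 3 = 19.
Step 3. [(-4*(-(x + 4))) + 3 = 19] 3 comes off first (subtract 3), so sub: -4*(-(x + 4)) = 16.
Step 4. [-4*(-(x + 4)) = 16] -4 out front; divide by -4, so div: -(x + 4) = -4.
Step 5. [-(x + 4) = -4] flip signs both sides, so neg: x + 4 = 4.
Step 6. [x + 4 = 4] 4 comes off first (subtract 4) ⇒ sub: x = 0.

Answer: x ∈ {0}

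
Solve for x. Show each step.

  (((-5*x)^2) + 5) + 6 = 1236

Step 1. [(((-5*x)^2) + 5) + 6 = 1236] subtract 6: x sits inside (… + 6), so sub: ((-5*x)^2) + 5 = 1230.
Step 2. [((-5*x)^2) + 5 = 1230] the outer +5 inverts by subtracting 5. So sub: (-5*x)^2 = 1225.
Step 3. [(-5*x)^2 = 1225] 1225 ≥ 0, LHS is (·)² — take ±√, so sqrt: -5*x = 35 or -35.
Step 4. [-5*x = 35 or -35] -5·(inner) — divide through by -5, so div: x = -7 or 7.

Answer: x ∈ {-7, 7}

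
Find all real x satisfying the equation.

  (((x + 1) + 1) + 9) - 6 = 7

Step 1. [(((x + 1) + 1) + 9) - 6 = 7] peel the -6: add 6 from each side. So sub: ((x + 1) + 1) + 9 = 13.
Step 2. [((x + 1) + 1) + 9 = 13] +9 is outermost — subtract 9 both sides. So sub: (x + 1) + 1 = 4.
Step 3. [(x + 1) + 1 = 4] +1 is outermost — subtract 1 both sides. So sub: x + 1 = 3.
Step 4. [x + 1 = 3] peel the +1: subtract 1 from each side ⇒ sub: x = 2.

Answer: x ∈ {2}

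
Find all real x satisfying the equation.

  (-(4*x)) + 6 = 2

Step 1. [(-(4*x)) + 6 = 2] 6 comes off first (subtract 6) ⇒ sub: -(4*x) = -4.
Step 2. [-(4*x) = -4] leading − — multiply by −1. So neg: 4*x = 4.
Step 3. [4*x = 4] divide by the outer 4 ⇒ div: x = 1.

Answer: x ∈ {1}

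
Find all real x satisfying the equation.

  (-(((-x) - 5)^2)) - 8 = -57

Step 1. [(-(((-x) - 5)^2)) - 8 = -57] peel the -8: add 8 from each side. So sub: -(((-x) - 5)^2) = -49.
Step 2. [-(((-x) - 5)^2) = -49] flip signs both sides, so neg: ((-x) - 5)^2 = 49.
Step 3. [((-x) - 5)^2 = 49] LHS squared, RHS 49 ≥ 0: apply √ (±) ⇒ sqrt: (-x) - 5 = 7 or -7.
Step 4. [(-x) - 5 = 7 or -7] -5 is outermost — add 5 both sides, so sub: -x = 12 or -2.
Step 5. [-x = 12 or -2] LHS negated; negate both sides. So neg: x = -12 or 2.

Answer: x ∈ {-12, 2}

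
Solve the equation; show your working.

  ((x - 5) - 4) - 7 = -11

Step 1. [((x - 5) - 4) - 7 = -11] -7 is outermost — add 7 both sides. So sub: (x - 5) - 4 = -4.
Step 2. [(x - 5) - 4 = -4] 4 comes off first (add 4) ⇒ sub: x - 5 = 0.
Step 3. [x - 5 = 0] the outer -5 inverts by adding 5. So sub: x = 5.

Answer: x ∈ {5}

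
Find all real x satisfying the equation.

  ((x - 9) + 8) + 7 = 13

Step 1. [((x - 9) + 8) + 7 = 13] peel the +7: subtract 7 from each side. So sub: (x - 9) + 8 = 6.
Step 2. [(x - 9) + 8 = 6] 8 comes off first (subtract 8) ⇒ sub: x - 9 = -2.
Step 3. [x - 9 = -2] -9 is outermost — add 9 both sides. So sub: x = 7.

Answer: x ∈ {7}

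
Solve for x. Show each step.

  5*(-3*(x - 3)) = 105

Step 1. [5*(-3*(x - 3)) = 105] leading coefficient 5: divide by 5, so div: -3*(x - 3) = 21.
Step 2. [-3*(x - 3) = 21] -3·(inner) — divide through by -3, so div: x - 3 = -7.
Step 3. [x - 3 = -7] add 3: x sits inside (… - 3) ⇒ sub: x = -4.

Answer: x ∈ {-4}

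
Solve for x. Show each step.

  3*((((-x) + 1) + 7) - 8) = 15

Step 1. [3*((((-x) + 1) + 7) - 8) = 15] 3 out front; divide by 3 ⇒ div: (((-x) + 1) + 7) - 8 = 5.
Step 2. [(((-x) + 1) + 7) - 8 = 5] the outer -8 inverts by adding 8 ⇒ sub: ((-x) + 1) + 7 = 13.
Step 3. [((-x) + 1) + 7 = 13] the outer +7 inverts by subtracting 7, so sub: (-x) + 1 = 6.
Step 4. [(-x) + 1 = 6] subtract 1: x sits inside (… + 1), so sub: -x = 5.
Step 5. [-x = 5] LHS negated; negate both sides ⇒ neg: x = -5.

Answer: x ∈ {-5}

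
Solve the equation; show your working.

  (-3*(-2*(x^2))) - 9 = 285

Step 1. [(-3*(-2*(x^2))) - 9 = 285] -3 divides every term; factor it out, so factor: (-2*(x^2)) + 3 = -95.
Step 2. [(-2*(x^2)) + 3 = -95] +3 is outermost — subtract 3 both sides, so sub: -2*(x^2) = -98.
Step 3. [-2*(x^2) = -98] leading coefficient -2: divide by -2 ⇒ div: x^2 = 49.
Step 4. [x^2 = 49] LHS squared, RHS 49 ≥ 0: apply √ (±) ⇒ sqrt: x = 7 or -7.

Answer: x ∈ {-7, 7}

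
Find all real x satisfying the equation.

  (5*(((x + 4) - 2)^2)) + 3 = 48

Step 1. [(5*(((x + 4) - 2)^2)) + 3 = 48] the outer +3 inverts by subtracting 3 ⇒ sub: 5*(((x + 4) - 2)^2) = 45.
Step 2. [5*(((x + 4) - 2)^2) = 45] 5 out front; divide by 5 ⇒ div: ((x + 4) - 2)^2 = 9.
Step 3. [((x + 4) - 2)^2 = 9] 9 ≥ 0, LHS is (·)² — take ±√. So sqrt: (x + 4) - 2 = 3 or -3.
Step 4. [(x + 4) - 2 = 3 or -3] peel the -2: add 2 from each side, so sub: x + 4 = 5 or -1.
Step 5. [x + 4 = 5 or -1] the outer +4 inverts by subtracting 4, so sub: x = 1 or -5.

Answer: x ∈ {-5, 1}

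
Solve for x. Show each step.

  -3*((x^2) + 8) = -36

Step 1. [-3*((x^2) + 8) = -36] LHS = -3·(…); ÷-3 both sides, so div: (x^2) + 8 = 12.
Step 2. [(x^2) + 8 = 12] peel the +8: subtract 8 from each side, so sub: x^2 = 4.
Step 3. [x^2 = 4] √ both sides: 4 ≥ 0 gives two branches ⇒ sqrt: x = 2 or -2.

Answer: x ∈ {-2, 2}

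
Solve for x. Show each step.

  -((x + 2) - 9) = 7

Step 1. [-((x + 2) - 9) = 7] leading − — multiply by −1, so neg: (x + 2) - 9 = -7.
Step 2. [(x + 2) - 9 = -7] peel the -9: add 9 from each side ⇒ sub: x + 2 = 2.
Step 3. [x + 2 = 2] +2 is outermost — subtract 2 both sides. So sub: x = 0.

Answer: x ∈ {0}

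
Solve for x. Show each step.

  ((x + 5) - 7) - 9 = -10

Step 1. [((x + 5) - 7) - 9 = -10] -9 is outermost — add 9 both sides, so sub: (x + 5) - 7 = -1.
Step 2. [(x + 5) - 7 = -1] the outer -7 inverts by adding 7. So sub: x + 5 = 6.
Step 3. [x + 5 = 6] the outer +5 inverts by subtracting 5, so sub: x = 1.

Answer: x ∈ {1}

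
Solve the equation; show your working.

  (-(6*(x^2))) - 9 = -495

Step 1. [(-(6*(x^2))) - 9 = -495] -9 is outermost — add 9 both sides ⇒ sub: -(6*(x^2)) = -486.
Step 2. [-(6*(x^2)) = -486] flip signs both sides. So neg: 6*(x^2) = 486.
Step 3. [6*(x^2) = 486] 6 out front; divide by 6, so div: x^2 = 81.
Step 4. [x^2 = 81] LHS squared, RHS 81 ≥ 0: apply √ (±), so sqrt: x = 9 or -9.

Answer: x ∈ {-9, 9}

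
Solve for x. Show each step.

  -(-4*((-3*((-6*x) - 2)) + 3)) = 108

Step 1. [-(-4*((-3*((-6*x) - 2)) + 3)) = 108] LHS negated; negate both sides. So neg: -4*((-3*((-6*x) - 2)) + 3) = -108.
Step 2. [-4*((-3*((-6*x) - 2)) + 3) = -108] divide by the outer -4 ⇒ div: (-3*((-6*x) - 2)) + 3 = 27.
Step 3. [(-3*((-6*x) - 2)) + 3 = 27] -3 | LHS and -3 | 27: pull -3 out, so factor: ((-6*x) - 2) - 1 = -9.
Step 4. [((-6*x) - 2) - 1 = -9] 1 comes off first (add 1). So sub: (-6*x) - 2 = -8.
Step 5. [(-6*x) - 2 = -8] add 2: x sits inside (… - 2). So sub: -6*x = -6.
Step 6. [-6*x = -6] leading coefficient -6: divide by -6. So div: x = 1.

Answer: x ∈ {1}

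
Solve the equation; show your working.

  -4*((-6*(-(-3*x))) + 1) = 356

Step 1. [-4*((-6*(-(-3*x))) + 1) = 356] -4·(inner) — divide through by -4 ⇒ div: (-6*(-(-3*x))) + 1 = -89.
Step 2. [(-6*(-(-3*x))) + 1 = -89] +1 is outermost — subtract 1 both sides ⇒ sub: -6*(-(-3*x)) = -90.
Step 3. [-6*(-(-3*x)) = -90] -6 out front; divide by -6. So div: -(-3*x) = 15.
Step 4. [-(-3*x) = 15] leading − — multiply by −1, so neg: -3*x = -15.
Step 5. [-3*x = -15] -3 out front; divide by -3. So div: x = 5.

Answer: x ∈ {5}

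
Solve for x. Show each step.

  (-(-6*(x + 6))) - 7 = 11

Step 1. [(-(-6*(x + 6))) - 7 = 11] -7 is outermost — add 7 both sides, so sub: -(-6*(x + 6)) = 18.
Step 2. [-(-6*(x + 6)) = 18] leading − — multiply by −1, so neg: -6*(x + 6) = -18.
Step 3. [-6*(x + 6) = -18] -6·(inner) — divide through by -6, so div: x + 6 = 3.
Step 4. [x + 6 = 3] 6 comes off first (subtract 6), so sub: x = -3.

Answer: x ∈ {-3}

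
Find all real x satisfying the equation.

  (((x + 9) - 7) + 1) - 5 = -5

Step 1. [(((x + 9) - 7) + 1) - 5 = -5] 5 comes off first (add 5) ⇒ sub: ((x + 9) - 7) + 1 = 0.
Step 2. [((x + 9) - 7) + 1 = 0] 1 comes off first (subtract 1). So sub: (x + 9) - 7 = -1.
Step 3. [(x + 9) - 7 = -1] -7 is outermost — add 7 both sides. So sub: x + 9 = 6.
Step 4. [x + 9 = 6] the outer +9 inverts by subtracting 9, so sub: x = -3.

Answer: x ∈ {-3}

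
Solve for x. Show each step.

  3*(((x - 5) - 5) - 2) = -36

Step 1. [3*(((x - 5) - 5) - 2) = -36] 3·(inner) — divide through by 3, so div: ((x - 5) - 5) - 2 = -12.
Step 2. [((x - 5) - 5) - 2 = -12] peel the -2: add 2 from each side ⇒ sub: (x - 5) - 5 = -10.
Step 3. [(x - 5) - 5 = -10] the outer -5 inverts by adding 5, so sub: x - 5 = -5.
Step 4. [x - 5 = -5] 5 comes off first (add 5) ⇒ sub: x = 0.

Answer: x ∈ {0}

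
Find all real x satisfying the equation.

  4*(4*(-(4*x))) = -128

Step 1. [4*(4*(-(4*x))) = -128] 4 out front; divide by 4. So div: 4*(-(4*x)) = -32.
Step 2. [4*(-(4*x)) = -32] 4·(inner) — divide through by 4 ⇒ div: -(4*x) = -8.
Step 3. [-(4*x) = -8] LHS negated; negate both sides. So neg: 4*x = 8.
Step 4. [4*x = 8] leading coefficient 4: divide by 4. So div: x = 2.

Answer: x ∈ {2}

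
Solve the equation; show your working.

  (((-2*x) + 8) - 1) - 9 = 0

Step 1. [(((-2*x) + 8) - 1) - 9 = 0] -9 is outermost — add 9 both sides, so sub: ((-2*x) + 8) - 1 = 9.
Step 2. [((-2*x) + 8) - 1 = 9] add 1: x sits inside (… - 1) ⇒ sub: (-2*x) + 8 = 10.
Step 3. [(-2*x) + 8 = 10] -2 | LHS and -2 | 10: pull -2 out, so factor: x - 4 = -5.
Step 4. [x - 4 = -5] the outer -4 inverts by adding 4 ⇒ sub: x = -1.

Answer: x ∈ {-1}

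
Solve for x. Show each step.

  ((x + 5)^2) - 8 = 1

Step 1. [((x + 5)^2) - 8 = 1] 8 comes off first (add 8). So sub: (x + 5)^2 = 9.
Step 2. [(x + 5)^2 = 9] √ both sides: 9 ≥ 0 gives two branches. So sqrt: x + 5 = 3 or -3.
Step 3. [x + 5 = 3 or -3] +5 is outermost — subtract 5 both sides ⇒ sub: x = -2 or -8.

Answer: x ∈ {-8, -2}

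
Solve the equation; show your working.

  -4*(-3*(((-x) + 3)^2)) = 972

Step 1. [-4*(-3*(((-x) + 3)^2)) = 972] -4 out front; divide by -4. So div: -3*(((-x) + 3)^2) = -243.
Step 2. [-3*(((-x) + 3)^2) = -243] leading coefficient -3: divide by -3 ⇒ div: ((-x) + 3)^2 = 81.
Step 3. [((-x) + 3)^2 = 81] LHS squared, RHS 81 ≥ 0: apply √ (±). So sqrt: (-x) + 3 = 9 or -9.
Step 4. [(-x) + 3 = 9 or -9] +3 is outermost — subtract 3 both sides ⇒ sub: -x = 6 or -12.
Step 5. [-x = 6 or -12] flip signs both sides ⇒ neg: x = -6 or 12.

Answer: x ∈ {-6, 12}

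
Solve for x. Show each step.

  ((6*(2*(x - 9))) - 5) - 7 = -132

Step 1. [((6*(2*(x - 9))) - 5) - 7 = -132] peel the -7: add 7 from each side ⇒ sub: (6*(2*(x - 9))) - 5 = -125.
Step 2. [(6*(2*(x - 9))) - 5 = -125] the outer -5 inverts by adding 5. So sub: 6*(2*(x - 9)) = -120.
Step 3. [6*(2*(x - 9)) = -120] 6 out front; divide by 6, so div: 2*(x - 9) = -20.
Step 4. [2*(x - 9) = -20] 2·(inner) — divide through by 2 ⇒ div: x - 9 = -10.
Step 5. [x - 9 = -10] peel the -9: add 9 from each side, so sub: x = -1.

Answer: x ∈ {-1}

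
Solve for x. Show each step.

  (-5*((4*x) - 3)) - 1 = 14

Step 1. [(-5*((4*x) - 3)) - 1 = 14] the outer -1 inverts by adding 1 ⇒ sub: -5*((4*x) - 3) = 15.
Step 2. [-5*((4*x) - 3) = 15] -5·(inner) — divide through by -5, so div: (4*x) - 3 = -3.
Step 3. [(4*x) - 3 = -3] the outer -3 inverts by adding 3. So sub: 4*x = 0.
Step 4. [4*x = 0] 4 out front; divide by 4. So div: x = 0.

Answer: x ∈ {0}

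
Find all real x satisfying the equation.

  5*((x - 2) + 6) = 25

Step 1. [5*((x - 2) + 6) = 25] divide by the outer 5, so div: (x - 2) + 6 = 5.
Step 2. [(x - 2) + 6 = 5] +6 is outermost — subtract 6 both sides, so sub: x - 2 = -1.
Step 3. [x - 2 = -1] the outer -2 inverts by adding 2, so sub: x = 1.

Answer: x ∈ {1}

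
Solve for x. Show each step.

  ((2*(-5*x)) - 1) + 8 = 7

Step 1. [((2*(-5*x)) - 1) + 8 = 7] 8 comes off first (subtract 8), so sub: (2*(-5*x)) - 1 = -1.
Step 2. [(2*(-5*x)) - 1 = -1] add 1: x sits inside (… - 1). So sub: 2*(-5*x) = 0.
Step 3. [2*(-5*x) = 0] divide by the outer 2. So div: -5*x = 0.
Step 4. [-5*x = 0] leading coefficient -5: divide by -5. So div: x = 0.

Answer: x ∈ {0}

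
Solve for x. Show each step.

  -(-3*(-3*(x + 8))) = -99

Step 1. [-(-3*(-3*(x + 8))) = -99] flip signs both sides ⇒ neg: -3*(-3*(x + 8)) = 99.
Step 2. [-3*(-3*(x + 8)) = 99] -3 out front; divide by -3, so div: -3*(x + 8) = -33.
Step 3. [-3*(x + 8) = -33] divide by the outer -3 ⇒ div: x + 8 = 11.
Step 4. [x + 8 = 11] the outer +8 inverts by subtracting 8. So sub: x = 3.

Answer: x ∈ {3}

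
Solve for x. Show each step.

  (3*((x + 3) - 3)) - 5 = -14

Step 1. [(3*((x + 3) - 3)) - 5 = -14] add 5: x sits inside (… - 5). So sub: 3*((x + 3) - 3) = -9.
Step 2. [3*((x + 3) - 3) = -9] 3·(inner) — divide through by 3 ⇒ div: (x + 3) - 3 = -3.
Step 3. [(x + 3) - 3 = -3] the outer -3 inverts by adding 3, so sub: x + 3 = 0.
Step 4. [x + 3 = 0] subtract 3: x sits inside (… + 3) ⇒ sub: x = -3.

Answer: x ∈ {-3}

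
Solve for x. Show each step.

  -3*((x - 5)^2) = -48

Step 1. [-3*((x - 5)^2) = -48] divide by the outer -3. So div: (x - 5)^2 = 16.
Step 2. [(x - 5)^2 = 16] √ both sides: 16 ≥ 0 gives two branches ⇒ sqrt: x - 5 = 4 or -4.
Step 3. [x - 5 = 4 or -4] -5 is outermost — add 5 both sides. So sub: x = 9 or 1.

Answer: x ∈ {1, 9}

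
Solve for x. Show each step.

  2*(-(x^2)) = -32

Step 1. [2*(-(x^2)) = -32] divide by the outer 2 ⇒ div: -(x^2) = -16.
Step 2. [-(x^2) = -16] flip signs both sides. So neg: x^2 = 16.
Step 3. [x^2 = 16] √ both sides: 16 ≥ 0 gives two branches. So sqrt: x = 4 or -4.

Answer: x ∈ {-4, 4}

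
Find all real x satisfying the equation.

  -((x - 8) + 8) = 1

Step 1. [-((x - 8) + 8) = 1] flip signs both sides. So neg: (x - 8) + 8 = -1.
Step 2. [(x - 8) + 8 = -1] subtract 8: x sits inside (… + 8) ⇒ sub: x - 8 = -9.
Step 3. [x - 8 = -9] 8 comes off first (add 8), so sub: x = -1.

Answer: x ∈ {-1}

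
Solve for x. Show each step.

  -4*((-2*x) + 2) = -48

Step 1. [-4*((-2*x) + 2) = -48] divide by the outer -4, so div: (-2*x) + 2 = 12.
Step 2. [(-2*x) + 2 = 12] -2 divides every term; factor it out ⇒ factor: x - 1 = -6.
Step 3. [x - 1 = -6] the outer -1 inverts by adding 1 ⇒ sub: x = -5.

Answer: x ∈ {-5}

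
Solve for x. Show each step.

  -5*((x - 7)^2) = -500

Step 1. [-5*((x - 7)^2) = -500] -5·(inner) — divide through by -5 ⇒ div: (x - 7)^2 = 100.
Step 2. [(x - 7)^2 = 100] √ both sides: 100 ≥ 0 gives two branches ⇒ sqrt: x - 7 = 10 or -10.
Step 3. [x - 7 = 10 or -10] 7 comes off first (add 7). So sub: x = 17 or -3.

Answer: x ∈ {-3, 17}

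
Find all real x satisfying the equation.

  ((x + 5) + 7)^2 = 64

Step 1. [((x + 5) + 7)^2 = 64] √ both sides: 64 ≥ 0 gives two branches ⇒ sqrt: (x + 5) + 7 = 8 or -8.
Step 2. [(x + 5) + 7 = 8 or -8] +7 is outermost — subtract 7 both sides, so sub: x + 5 = 1 or -15.
Step 3. [x + 5 = 1 or -15] peel the +5: subtract 5 from each side. So sub: x = -4 or -20.

Answer: x ∈ {-20, -4}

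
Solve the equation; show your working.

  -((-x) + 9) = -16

Step 1. [-((-x) + 9) = -16] leading − — multiply by −1, so neg: (-x) + 9 = 16.
Step 2. [(-x) + 9 = 16] subtract 9: x sits inside (… + 9). So sub: -x = 7.
Step 3. [-x = 7] leading − — multiply by −1 ⇒ neg: x = -7.

Answer: x ∈ {-7}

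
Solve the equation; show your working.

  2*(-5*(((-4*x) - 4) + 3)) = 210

Step 1. [2*(-5*(((-4*x) - 4) + 3)) = 210] divide by the outer 2, so div: -5*(((-4*x) - 4) + 3) = 105.
Step 2. [-5*(((-4*x) - 4) + 3) = 105] LHS = -5·(…); ÷-5 both sides, so div: ((-4*x) - 4) + 3 = -21.
Step 3. [((-4*x) - 4) + 3 = -21] +3 is outermost — subtract 3 both sides, so sub: (-4*x) - 4 = -24.
Step 4. [(-4*x) - 4 = -24] add 4: x sits inside (… - 4) ⇒ sub: -4*x = -20.
Step 5. [-4*x = -20] leading coefficient -4: divide by -4. So div: x = 5.

Answer: x ∈ {5}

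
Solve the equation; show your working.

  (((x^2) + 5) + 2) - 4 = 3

Step 1. [(((x^2) + 5) + 2) - 4 = 3] -4 is outermost — add 4 both sides, so sub: ((x^2) + 5) + 2 = 7.
Step 2. [((x^2) + 5) + 2 = 7] 2 comes off first (subtract 2). So sub: (x^2) + 5 = 5.
Step 3. [(x^2) + 5 = 5] subtract 5: x sits inside (… + 5) ⇒ sub: x^2 = 0.
Step 4. [x^2 = 0] LHS squared, RHS 0 ≥ 0: apply √ (±), so sqrt: x = 0.

Answer: x ∈ {0}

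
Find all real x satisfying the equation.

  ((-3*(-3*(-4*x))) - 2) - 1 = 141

Step 1. [((-3*(-3*(-4*x))) - 2) - 1 = 141] 1 comes off first (add 1), so sub: (-3*(-3*(-4*x))) - 2 = 142.
Step 2. [(-3*(-3*(-4*x))) - 2 = 142] the outer -2 inverts by adding 2 ⇒ sub: -3*(-3*(-4*x)) = 144.
Step 3. [-3*(-3*(-4*x)) = 144] leading coefficient -3: divide by -3. So div: -3*(-4*x) = -48.
Step 4. [-3*(-4*x) = -48] divide by the outer -3 ⇒ div: -4*x = 16.
Step 5. [-4*x = 16] leading coefficient -4: divide by -4 ⇒ div: x = -4.

Answer: x ∈ {-4}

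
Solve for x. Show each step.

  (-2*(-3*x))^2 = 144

Step 1. [(-2*(-3*x))^2 = 144] LHS squared, RHS 144 ≥ 0: apply √ (±), so sqrt: -2*(-3*x) = 12 or -12.
Step 2. [-2*(-3*x) = 12 or -12] -2 out front; divide by -2 ⇒ div: -3*x = -6 or 6.
Step 3. [-3*x = -6 or 6] LHS = -3·(…); ÷-3 both sides ⇒ div: x = 2 or -2.

Answer: x ∈ {-2, 2}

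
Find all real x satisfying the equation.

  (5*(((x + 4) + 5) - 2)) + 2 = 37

Step 1. [(5*(((x + 4) + 5) - 2)) + 2 = 37] subtract 2: x sits inside (… + 2), so sub: 5*(((x + 4) + 5) - 2) = 35.
Step 2. [5*(((x + 4) + 5) - 2) = 35] LHS = 5·(…); ÷5 both sides. So div: ((x + 4) + 5) - 2 = 7.
Step 3. [((x + 4) + 5) - 2 = 7] the outer -2 inverts by adding 2, so sub: (x + 4) + 5 = 9.
Step 4. [(x + 4) + 5 = 9] +5 is outermost — subtract 5 both sides. So sub: x + 4 = 4.
Step 5. [x + 4 = 4] 4 comes off first (subtract 4) ⇒ sub: x = 0.

Answer: x ∈ {0}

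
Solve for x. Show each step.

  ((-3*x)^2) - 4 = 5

Step 1. [((-3*x)^2) - 4 = 5] -4 is outermost — add 4 both sides. So sub: (-3*x)^2 = 9.
Step 2. [(-3*x)^2 = 9] 9 ≥ 0, LHS is (·)² — take ±√. So sqrt: -3*x = 3 or -3.
Step 3. [-3*x = 3 or -3] -3·(inner) — divide through by -3, so div: x = -1 or 1.

Answer: x ∈ {-1, 1}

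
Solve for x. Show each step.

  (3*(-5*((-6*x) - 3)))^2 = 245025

Step 1. [(3*(-5*((-6*x) - 3)))^2 = 245025] √ both sides: 245025 ≥ 0 gives two branches. So sqrt: 3*(-5*((-6*x) - 3)) = 495 or -495.
Step 2. [3*(-5*((-6*x) - 3)) = 495 or -495] LHS = 3·(…); ÷3 both sides ⇒ div: -5*((-6*x) - 3) = 165 or -165.
Step 3. [-5*((-6*x) - 3) = 165 or -165] -5·(inner) — divide through by -5 ⇒ div: (-6*x) - 3 = -33 or 33.
Step 4. [(-6*x) - 3 = -33 or 33] peel the -3: add 3 from each side, so sub: -6*x = -30 or 36.
Step 5. [-6*x = -30 or 36] -6 out front; divide by -6 ⇒ div: x = 5 or -6.

Answer: x ∈ {-6, 5}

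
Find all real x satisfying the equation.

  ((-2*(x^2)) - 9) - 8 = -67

Step 1. [((-2*(x^2)) - 9) - 8 = -67] add 8: x sits inside (… - 8) ⇒ sub: (-2*(x^2)) - 9 = -59.
Step 2. [(-2*(x^2)) - 9 = -59] 9 comes off first (add 9), so sub: -2*(x^2) = -50.
Step 3. [-2*(x^2) = -50] -2 out front; divide by -2. So div: x^2 = 25.
Step 4. [x^2 = 25] √ both sides: 25 ≥ 0 gives two branches, so sqrt: x = 5 or -5.

Answer: x ∈ {-5, 5}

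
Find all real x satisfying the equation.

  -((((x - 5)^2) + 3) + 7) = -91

Step 1. [-((((x - 5)^2) + 3) + 7) = -91] LHS negated; negate both sides. So neg: (((x - 5)^2) + 3) + 7 = 91.
Step 2. [(((x - 5)^2) + 3) + 7 = 91] peel the +7: subtract 7 from each side. So sub: ((x - 5)^2) + 3 = 84.
Step 3. [((x - 5)^2) + 3 = 84] peel the +3: subtract 3 from each side ⇒ sub: (x - 5)^2 = 81.
Step 4. [(x - 5)^2 = 81] 81 ≥ 0, LHS is (·)² — take ±√, so sqrt: x - 5 = 9 or -9.
Step 5. [x - 5 = 9 or -9] -5 is outermost — add 5 both sides ⇒ sub: x = 14 or -4.

Answer: x ∈ {-4, 14}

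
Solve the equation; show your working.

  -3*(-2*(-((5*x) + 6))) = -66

Step 1. [-3*(-2*(-((5*x) + 6))) = -66] LHS = -3·(…); ÷-3 both sides, so div: -2*(-((5*x) + 6)) = 22.
Step 2. [-2*(-((5*x) + 6)) = 22] LHS = -2·(…); ÷-2 both sides, so div: -((5*x) + 6) = -11.
Step 3. [-((5*x) + 6) = -11] LHS negated; negate both sides, so neg: (5*x) + 6 = 11.
Step 4. [(5*x) + 6 = 11] 6 comes off first (subtract 6), so sub: 5*x = 5.
Step 5. [5*x = 5] divide by the outer 5 ⇒ div: x = 1.

Answer: x ∈ {1}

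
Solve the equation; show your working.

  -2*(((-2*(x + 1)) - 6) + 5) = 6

Step 1. [-2*(((-2*(x + 1)) - 6) + 5) = 6] -2 out front; divide by -2 ⇒ div: ((-2*(x + 1)) - 6) + 5 = -3.
Step 2. [((-2*(x + 1)) - 6) + 5 = -3] 5 comes off first (subtract 5), so sub: (-2*(x + 1)) - 6 = -8.
Step 3. [(-2*(x + 1)) - 6 = -8] add 6: x sits inside (… - 6), so sub: -2*(x + 1) = -2.
Step 4. [-2*(x + 1) = -2] LHS = -2·(…); ÷-2 both sides. So div: x + 1 = 1.
Step 5. [x + 1 = 1] 1 comes off first (subtract 1), so sub: x = 0.

Answer: x ∈ {0}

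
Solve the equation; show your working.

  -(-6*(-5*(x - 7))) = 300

Step 1. [-(-6*(-5*(x - 7))) = 300] LHS negated; negate both sides, so neg: -6*(-5*(x - 7)) = -300.
Step 2. [-6*(-5*(x - 7)) = -300] -6·(inner) — divide through by -6, so div: -5*(x - 7) = 50.
Step 3. [-5*(x - 7) = 50] -5·(inner) — divide through by -5 ⇒ div: x - 7 = -10.
Step 4. [x - 7 = -10] peel the -7: add 7 from each side ⇒ sub: x = -3.

Answer: x ∈ {-3}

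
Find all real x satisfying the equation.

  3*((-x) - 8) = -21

Step 1. [3*((-x) - 8) = -21] 3·(inner) — divide through by 3, so div: (-x) - 8 = -7.
Step 2. [(-x) - 8 = -7] the outer -8 inverts by adding 8. So sub: -x = 1.
Step 3. [-x = 1] flip signs both sides, so neg: x = -1.

Answer: x ∈ {-1}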